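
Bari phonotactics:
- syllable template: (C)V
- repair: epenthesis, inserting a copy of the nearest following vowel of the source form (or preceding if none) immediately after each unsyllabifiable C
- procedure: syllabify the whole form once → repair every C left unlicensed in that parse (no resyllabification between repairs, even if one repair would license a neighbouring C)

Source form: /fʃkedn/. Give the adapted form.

feʃekedene

The consonants /f/, /ʃ/, /d/, /n/ cannot be parsed into a legal (C)V syllable (no codas are permitted; onsets are limited to one consonant).
Epenthesis after each stranded consonant: /f/ → /fe/, /ʃ/ → /ʃe/, /d/ → /de/, /n/ → /ne/.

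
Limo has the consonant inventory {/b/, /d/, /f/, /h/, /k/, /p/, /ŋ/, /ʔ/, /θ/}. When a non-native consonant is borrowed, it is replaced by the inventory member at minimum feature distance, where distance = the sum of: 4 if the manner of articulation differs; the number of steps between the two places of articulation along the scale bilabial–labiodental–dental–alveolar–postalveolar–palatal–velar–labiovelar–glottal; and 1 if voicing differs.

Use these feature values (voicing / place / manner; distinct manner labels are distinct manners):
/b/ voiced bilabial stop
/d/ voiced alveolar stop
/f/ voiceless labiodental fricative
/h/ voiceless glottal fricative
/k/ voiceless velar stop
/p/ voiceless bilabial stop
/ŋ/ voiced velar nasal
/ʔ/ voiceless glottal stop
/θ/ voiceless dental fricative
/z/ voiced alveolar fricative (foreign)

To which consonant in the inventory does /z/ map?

/θ/ is closest: same manner (fricative), place distance 1 (alveolar→dental), voicing differs (+1); total 2. Next closest is /f/ at distance 3.

θ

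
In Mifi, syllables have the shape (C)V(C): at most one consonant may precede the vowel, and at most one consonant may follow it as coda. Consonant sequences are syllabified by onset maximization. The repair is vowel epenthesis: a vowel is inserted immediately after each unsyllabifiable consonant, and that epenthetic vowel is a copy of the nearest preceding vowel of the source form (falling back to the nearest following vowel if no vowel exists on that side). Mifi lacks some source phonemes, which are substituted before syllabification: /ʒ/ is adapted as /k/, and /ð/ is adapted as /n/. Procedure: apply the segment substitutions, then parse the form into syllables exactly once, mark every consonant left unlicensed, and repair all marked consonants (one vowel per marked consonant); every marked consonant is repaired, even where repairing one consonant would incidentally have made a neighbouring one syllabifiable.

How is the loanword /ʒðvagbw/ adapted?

Substitution: /ʒ/ → /k/, /ð/ → /n/, giving /knvagbw/.
Syllabifying with onset maximization leaves /k/, /n/, /b/, /w/ stranded (at most one coda consonant is licensed; onsets are limited to one consonant).
Inserting the epenthetic vowel yields /k/ → /ka/, /n/ → /na/, /b/ → /ba/, /w/ → /wa/.

kanavagbawa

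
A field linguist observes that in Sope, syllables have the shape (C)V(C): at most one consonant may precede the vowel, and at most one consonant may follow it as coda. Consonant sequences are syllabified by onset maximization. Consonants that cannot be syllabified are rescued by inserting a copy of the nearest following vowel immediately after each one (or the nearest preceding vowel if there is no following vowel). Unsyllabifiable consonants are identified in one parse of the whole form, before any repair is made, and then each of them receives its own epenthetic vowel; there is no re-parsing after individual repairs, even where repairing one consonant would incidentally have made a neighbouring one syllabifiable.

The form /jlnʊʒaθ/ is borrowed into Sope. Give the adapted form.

The consonants /j/, /l/ cannot be parsed into a legal (C)V(C) syllable (at most one coda consonant is licensed; onsets are limited to one consonant).
Each unlicensed consonant becomes the onset of a new syllable: /j/ → /jʊ/, /l/ → /lʊ/.

jʊlʊnʊʒaθ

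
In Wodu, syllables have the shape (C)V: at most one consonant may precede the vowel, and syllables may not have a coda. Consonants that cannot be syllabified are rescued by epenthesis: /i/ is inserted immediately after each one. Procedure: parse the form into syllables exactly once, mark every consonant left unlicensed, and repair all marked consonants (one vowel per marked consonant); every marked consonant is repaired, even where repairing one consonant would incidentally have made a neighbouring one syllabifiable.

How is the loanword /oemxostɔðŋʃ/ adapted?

oemixositɔðiŋiʃi

The consonants /m/, /s/, /ð/, /ŋ/, /ʃ/ cannot be parsed into a legal (C)V syllable (no codas are permitted; onsets are limited to one consonant).
Inserting the epenthetic vowel yields /m/ → /mi/, /s/ → /si/, /ð/ → /ði/, /ŋ/ → /ŋi/, /ʃ/ → /ʃi/.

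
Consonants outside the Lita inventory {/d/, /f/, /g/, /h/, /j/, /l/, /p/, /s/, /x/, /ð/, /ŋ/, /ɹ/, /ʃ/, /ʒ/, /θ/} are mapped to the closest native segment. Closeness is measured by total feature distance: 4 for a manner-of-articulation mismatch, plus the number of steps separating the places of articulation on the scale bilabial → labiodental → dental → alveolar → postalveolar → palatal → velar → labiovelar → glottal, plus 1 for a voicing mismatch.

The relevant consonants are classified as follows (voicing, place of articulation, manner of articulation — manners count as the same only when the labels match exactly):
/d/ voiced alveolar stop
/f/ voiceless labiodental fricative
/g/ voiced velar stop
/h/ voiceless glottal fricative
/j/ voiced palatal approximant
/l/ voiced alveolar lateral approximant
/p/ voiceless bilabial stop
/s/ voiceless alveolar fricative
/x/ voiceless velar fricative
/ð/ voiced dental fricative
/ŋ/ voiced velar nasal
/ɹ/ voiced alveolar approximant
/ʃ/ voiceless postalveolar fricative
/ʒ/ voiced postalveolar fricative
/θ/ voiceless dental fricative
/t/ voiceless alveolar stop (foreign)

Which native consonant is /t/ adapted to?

d

/d/ is closest: same manner (stop), place distance 0 (alveolar→alveolar), voicing differs (+1); total 1. Next closest is /p/ at distance 3.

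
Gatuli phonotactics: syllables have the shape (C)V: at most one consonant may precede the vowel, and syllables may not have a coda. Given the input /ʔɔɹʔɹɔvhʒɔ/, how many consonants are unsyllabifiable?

4

Syllabifying with onset maximization leaves /ɹ/, /ʔ/, /v/, /h/ stranded (no codas are permitted; onsets are limited to one consonant).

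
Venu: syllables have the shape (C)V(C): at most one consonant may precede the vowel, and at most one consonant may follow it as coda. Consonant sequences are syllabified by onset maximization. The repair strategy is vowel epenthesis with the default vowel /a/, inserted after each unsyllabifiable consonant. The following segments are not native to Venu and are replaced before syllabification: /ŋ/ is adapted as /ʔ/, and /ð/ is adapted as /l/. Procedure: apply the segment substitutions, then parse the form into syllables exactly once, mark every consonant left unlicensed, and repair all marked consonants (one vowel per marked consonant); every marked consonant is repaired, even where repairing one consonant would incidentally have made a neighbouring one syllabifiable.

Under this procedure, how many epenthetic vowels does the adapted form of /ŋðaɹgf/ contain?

After substitution the input is /ʔlaɹgf/.
The unsyllabifiable consonants are /ʔ/, /g/, /f/; each receives one epenthetic vowel.

3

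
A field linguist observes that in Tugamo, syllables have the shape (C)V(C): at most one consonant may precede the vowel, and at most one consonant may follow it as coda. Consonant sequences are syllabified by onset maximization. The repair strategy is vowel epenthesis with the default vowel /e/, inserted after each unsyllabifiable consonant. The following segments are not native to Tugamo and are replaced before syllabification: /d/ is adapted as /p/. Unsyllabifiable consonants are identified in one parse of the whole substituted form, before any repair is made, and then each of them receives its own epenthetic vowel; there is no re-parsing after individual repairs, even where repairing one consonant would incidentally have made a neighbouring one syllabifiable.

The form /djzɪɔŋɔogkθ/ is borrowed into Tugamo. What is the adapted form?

pejezɪɔŋɔogkeθe

Substitution: /d/ → /p/, giving /pjzɪɔŋɔogkθ/.
Syllabifying with onset maximization leaves /p/, /j/, /k/, /θ/ stranded (at most one coda consonant is licensed; onsets are limited to one consonant).
Each unlicensed consonant becomes the onset of a new syllable: /p/ → /pe/, /j/ → /je/, /k/ → /ke/, /θ/ → /θe/.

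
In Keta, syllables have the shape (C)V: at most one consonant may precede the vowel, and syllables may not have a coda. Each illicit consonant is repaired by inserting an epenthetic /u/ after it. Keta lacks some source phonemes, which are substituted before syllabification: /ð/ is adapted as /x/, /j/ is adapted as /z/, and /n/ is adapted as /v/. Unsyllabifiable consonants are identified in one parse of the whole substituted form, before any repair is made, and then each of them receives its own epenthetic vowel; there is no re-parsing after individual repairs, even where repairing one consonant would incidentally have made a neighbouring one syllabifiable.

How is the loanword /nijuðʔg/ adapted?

vizuxuʔugu

Substitution: /n/ → /v/, /j/ → /z/, /ð/ → /x/, giving /vizuxʔg/.
The consonants /x/, /ʔ/, /g/ cannot be parsed into a legal (C)V syllable (no codas are permitted; onsets are limited to one consonant).
Inserting the epenthetic vowel yields /x/ → /xu/, /ʔ/ → /ʔu/, /g/ → /gu/.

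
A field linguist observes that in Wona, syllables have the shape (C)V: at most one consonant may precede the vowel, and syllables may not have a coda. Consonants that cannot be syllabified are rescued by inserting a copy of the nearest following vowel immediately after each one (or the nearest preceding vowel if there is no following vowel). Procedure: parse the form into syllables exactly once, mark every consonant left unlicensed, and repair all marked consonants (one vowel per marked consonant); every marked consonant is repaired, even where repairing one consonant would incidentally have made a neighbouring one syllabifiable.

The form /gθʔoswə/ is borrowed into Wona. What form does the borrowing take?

goθoʔosəwə

Syllabifying with onset maximization leaves /g/, /θ/, /s/ stranded (no codas are permitted; onsets are limited to one consonant).
Each unlicensed consonant becomes the onset of a new syllable: /g/ → /go/, /θ/ → /θo/, /s/ → /sə/.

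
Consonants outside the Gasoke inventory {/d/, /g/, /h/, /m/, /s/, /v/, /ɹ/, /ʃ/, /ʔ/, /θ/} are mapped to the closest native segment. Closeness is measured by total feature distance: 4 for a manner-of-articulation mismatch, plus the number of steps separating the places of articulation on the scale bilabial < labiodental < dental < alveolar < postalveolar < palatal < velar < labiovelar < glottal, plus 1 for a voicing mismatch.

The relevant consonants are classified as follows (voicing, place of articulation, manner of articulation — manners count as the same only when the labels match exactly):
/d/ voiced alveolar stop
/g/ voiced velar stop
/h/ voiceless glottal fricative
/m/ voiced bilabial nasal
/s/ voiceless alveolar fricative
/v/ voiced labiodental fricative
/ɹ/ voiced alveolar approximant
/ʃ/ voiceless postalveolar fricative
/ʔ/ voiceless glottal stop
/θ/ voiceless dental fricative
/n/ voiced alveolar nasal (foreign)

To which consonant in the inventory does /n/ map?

/m/ is closest: same manner (nasal), place distance 3 (alveolar→bilabial), same voicing; total 3. Next closest is /d/ at distance 4.

m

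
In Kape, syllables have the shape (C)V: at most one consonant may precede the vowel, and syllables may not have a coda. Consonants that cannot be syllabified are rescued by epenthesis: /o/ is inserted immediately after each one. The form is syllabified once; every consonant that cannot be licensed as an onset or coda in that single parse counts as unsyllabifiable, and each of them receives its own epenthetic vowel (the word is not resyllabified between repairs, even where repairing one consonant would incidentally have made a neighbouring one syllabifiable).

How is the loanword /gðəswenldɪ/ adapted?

The consonants /g/, /s/, /n/, /l/ cannot be parsed into a legal (C)V syllable (no codas are permitted; onsets are limited to one consonant).
Epenthesis after each stranded consonant: /g/ → /go/, /s/ → /so/, /n/ → /no/, /l/ → /lo/.

goðəsowenolodɪ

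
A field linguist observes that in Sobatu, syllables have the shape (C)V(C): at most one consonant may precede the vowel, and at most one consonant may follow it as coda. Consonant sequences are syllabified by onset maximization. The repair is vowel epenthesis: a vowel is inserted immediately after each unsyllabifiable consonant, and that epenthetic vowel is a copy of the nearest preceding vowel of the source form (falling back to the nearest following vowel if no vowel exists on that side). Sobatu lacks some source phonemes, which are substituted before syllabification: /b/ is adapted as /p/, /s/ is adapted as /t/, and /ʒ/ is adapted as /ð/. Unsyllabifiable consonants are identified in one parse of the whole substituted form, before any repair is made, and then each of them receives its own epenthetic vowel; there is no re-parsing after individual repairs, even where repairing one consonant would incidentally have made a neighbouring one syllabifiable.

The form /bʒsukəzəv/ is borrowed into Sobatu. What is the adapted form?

Substitution: /b/ → /p/, /ʒ/ → /ð/, /s/ → /t/, giving /pðtukəzəv/.
Syllabifying with onset maximization leaves /p/, /ð/ stranded (at most one coda consonant is licensed; onsets are limited to one consonant).
Inserting the epenthetic vowel yields /p/ → /pu/, /ð/ → /ðu/.

puðutukəzəv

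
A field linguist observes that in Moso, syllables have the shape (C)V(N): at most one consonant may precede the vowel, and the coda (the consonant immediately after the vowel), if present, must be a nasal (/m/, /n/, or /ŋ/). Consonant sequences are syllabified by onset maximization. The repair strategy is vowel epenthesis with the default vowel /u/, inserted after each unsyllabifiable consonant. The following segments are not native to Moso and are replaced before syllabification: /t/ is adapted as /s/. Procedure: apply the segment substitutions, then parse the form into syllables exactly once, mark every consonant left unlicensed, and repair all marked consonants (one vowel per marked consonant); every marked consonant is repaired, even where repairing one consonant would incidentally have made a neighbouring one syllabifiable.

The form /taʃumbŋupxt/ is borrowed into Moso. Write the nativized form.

saʃumbuŋupuxusu

Substitution: /t/ → /s/, giving /saʃumbŋupxs/.
The consonants /b/, /p/, /x/, /s/ cannot be parsed into a legal (C)V(N) syllable (only a nasal (/m/, /n/, or /ŋ/) is licensed in coda position; onsets are limited to one consonant).
Inserting the epenthetic vowel yields /b/ → /bu/, /p/ → /pu/, /x/ → /xu/, /s/ → /su/.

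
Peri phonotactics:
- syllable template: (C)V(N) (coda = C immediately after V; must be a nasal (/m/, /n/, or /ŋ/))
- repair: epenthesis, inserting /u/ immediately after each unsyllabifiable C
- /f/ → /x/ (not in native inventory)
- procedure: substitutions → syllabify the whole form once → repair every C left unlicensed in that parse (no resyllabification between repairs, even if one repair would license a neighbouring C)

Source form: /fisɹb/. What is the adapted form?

xisuɹubu

Substitution: /f/ → /x/, giving /xisɹb/.
Under (C)V(N), the unsyllabifiable consonants are /s/, /ɹ/, /b/ (only a nasal (/m/, /n/, or /ŋ/) is licensed in coda position; onsets are limited to one consonant).
Inserting the epenthetic vowel yields /s/ → /su/, /ɹ/ → /ɹu/, /b/ → /bu/.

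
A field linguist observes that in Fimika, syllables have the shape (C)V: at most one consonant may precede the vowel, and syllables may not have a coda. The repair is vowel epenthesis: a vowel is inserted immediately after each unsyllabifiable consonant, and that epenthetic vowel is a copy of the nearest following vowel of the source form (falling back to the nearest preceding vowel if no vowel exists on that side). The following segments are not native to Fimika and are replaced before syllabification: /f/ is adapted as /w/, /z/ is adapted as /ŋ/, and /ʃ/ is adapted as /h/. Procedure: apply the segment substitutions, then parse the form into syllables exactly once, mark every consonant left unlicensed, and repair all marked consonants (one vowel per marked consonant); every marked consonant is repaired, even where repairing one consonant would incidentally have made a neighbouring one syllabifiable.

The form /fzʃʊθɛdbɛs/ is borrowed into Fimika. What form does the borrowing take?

wʊŋʊhʊθɛdɛbɛsɛ

Substitution: /f/ → /w/, /z/ → /ŋ/, /ʃ/ → /h/, giving /wŋhʊθɛdbɛs/.
The consonants /w/, /ŋ/, /d/, /s/ cannot be parsed into a legal (C)V syllable (no codas are permitted; onsets are limited to one consonant).
Each unlicensed consonant becomes the onset of a new syllable: /w/ → /wʊ/, /ŋ/ → /ŋʊ/, /d/ → /dɛ/, /s/ → /sɛ/.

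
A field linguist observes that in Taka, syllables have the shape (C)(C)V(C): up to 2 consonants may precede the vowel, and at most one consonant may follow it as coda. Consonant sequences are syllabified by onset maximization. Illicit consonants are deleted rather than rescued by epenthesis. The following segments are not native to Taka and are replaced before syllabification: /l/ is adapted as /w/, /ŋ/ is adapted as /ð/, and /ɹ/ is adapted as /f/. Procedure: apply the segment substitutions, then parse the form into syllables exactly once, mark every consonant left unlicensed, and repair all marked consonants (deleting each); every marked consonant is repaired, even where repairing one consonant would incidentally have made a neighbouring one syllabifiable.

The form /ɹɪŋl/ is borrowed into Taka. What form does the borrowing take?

fɪð

Substitution: /ɹ/ → /f/, /ŋ/ → /ð/, /l/ → /w/, giving /fɪðw/.
The consonants /w/ cannot be parsed into a legal (C)(C)V(C) syllable (at most one coda consonant is licensed; onsets may contain at most 2 consonants).
Each unlicensed consonant is deleted: /w/.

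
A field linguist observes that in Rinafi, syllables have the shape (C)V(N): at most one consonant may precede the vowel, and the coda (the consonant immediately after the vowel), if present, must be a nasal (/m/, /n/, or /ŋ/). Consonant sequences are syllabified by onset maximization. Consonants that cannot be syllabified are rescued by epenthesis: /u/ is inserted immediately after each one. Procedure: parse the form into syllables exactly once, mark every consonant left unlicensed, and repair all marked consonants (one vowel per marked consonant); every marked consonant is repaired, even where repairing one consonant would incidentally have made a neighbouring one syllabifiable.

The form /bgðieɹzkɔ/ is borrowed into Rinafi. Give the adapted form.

buguðieɹuzukɔ

The consonants /b/, /g/, /ɹ/, /z/ cannot be parsed into a legal (C)V(N) syllable (only a nasal (/m/, /n/, or /ŋ/) is licensed in coda position; onsets are limited to one consonant).
Inserting the epenthetic vowel yields /b/ → /bu/, /g/ → /gu/, /ɹ/ → /ɹu/, /z/ → /zu/.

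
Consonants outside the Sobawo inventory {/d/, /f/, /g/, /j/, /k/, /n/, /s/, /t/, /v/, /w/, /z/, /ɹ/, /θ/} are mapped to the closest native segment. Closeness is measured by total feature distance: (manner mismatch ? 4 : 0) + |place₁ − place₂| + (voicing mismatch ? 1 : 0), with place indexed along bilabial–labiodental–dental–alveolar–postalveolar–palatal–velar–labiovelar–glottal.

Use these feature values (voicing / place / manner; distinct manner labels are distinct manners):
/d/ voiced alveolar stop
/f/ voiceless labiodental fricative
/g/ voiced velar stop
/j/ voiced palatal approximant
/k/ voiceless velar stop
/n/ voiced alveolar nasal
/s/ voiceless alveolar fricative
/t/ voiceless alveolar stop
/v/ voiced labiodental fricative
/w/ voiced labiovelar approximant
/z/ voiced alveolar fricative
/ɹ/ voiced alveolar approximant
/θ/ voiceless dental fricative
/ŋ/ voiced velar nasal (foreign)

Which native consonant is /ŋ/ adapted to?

n

/n/ is closest: same manner (nasal), place distance 3 (velar→alveolar), same voicing; total 3. Next closest is /g/ at distance 4.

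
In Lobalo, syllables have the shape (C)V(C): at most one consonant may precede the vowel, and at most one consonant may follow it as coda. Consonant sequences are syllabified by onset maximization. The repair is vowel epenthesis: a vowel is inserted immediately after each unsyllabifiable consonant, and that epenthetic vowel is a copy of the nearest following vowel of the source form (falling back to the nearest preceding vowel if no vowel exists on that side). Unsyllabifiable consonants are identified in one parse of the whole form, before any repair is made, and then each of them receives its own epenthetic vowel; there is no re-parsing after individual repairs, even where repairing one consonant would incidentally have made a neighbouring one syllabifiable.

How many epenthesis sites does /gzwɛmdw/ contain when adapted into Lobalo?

4

The unsyllabifiable consonants are /g/, /z/, /d/, /w/; each receives one epenthetic vowel.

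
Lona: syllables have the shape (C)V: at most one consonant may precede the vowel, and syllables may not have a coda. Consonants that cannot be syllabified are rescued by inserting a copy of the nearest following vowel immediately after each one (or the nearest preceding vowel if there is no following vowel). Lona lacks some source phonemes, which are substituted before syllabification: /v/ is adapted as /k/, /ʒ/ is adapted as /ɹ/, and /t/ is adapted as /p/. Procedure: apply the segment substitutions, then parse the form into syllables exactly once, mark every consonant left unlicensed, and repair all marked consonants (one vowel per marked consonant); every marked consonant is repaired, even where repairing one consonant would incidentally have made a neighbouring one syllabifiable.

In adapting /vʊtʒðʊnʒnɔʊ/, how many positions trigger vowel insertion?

4

After substitution the input is /kʊpɹðʊnɹnɔʊ/.
The unsyllabifiable consonants are /p/, /ɹ/, /n/, /ɹ/; each receives one epenthetic vowel.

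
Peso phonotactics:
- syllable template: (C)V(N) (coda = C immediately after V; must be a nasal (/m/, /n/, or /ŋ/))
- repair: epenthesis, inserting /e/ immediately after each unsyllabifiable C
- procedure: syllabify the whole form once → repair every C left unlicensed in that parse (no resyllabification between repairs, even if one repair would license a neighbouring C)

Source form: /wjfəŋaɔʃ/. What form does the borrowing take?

wejefəŋaɔʃe

Syllabifying with onset maximization leaves /w/, /j/, /ʃ/ stranded (only a nasal (/m/, /n/, or /ŋ/) is licensed in coda position; onsets are limited to one consonant).
Inserting the epenthetic vowel yields /w/ → /we/, /j/ → /je/, /ʃ/ → /ʃe/.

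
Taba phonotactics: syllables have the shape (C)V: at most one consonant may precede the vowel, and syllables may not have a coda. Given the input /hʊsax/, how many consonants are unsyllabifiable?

1

Syllabifying with onset maximization leaves /x/ stranded (no codas are permitted; onsets are limited to one consonant).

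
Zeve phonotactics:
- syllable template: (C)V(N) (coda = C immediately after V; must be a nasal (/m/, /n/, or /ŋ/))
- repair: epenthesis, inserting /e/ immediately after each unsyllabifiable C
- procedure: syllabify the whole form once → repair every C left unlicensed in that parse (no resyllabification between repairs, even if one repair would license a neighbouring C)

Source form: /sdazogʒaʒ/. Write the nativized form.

Under (C)V(N), the unsyllabifiable consonants are /s/, /g/, /ʒ/ (only a nasal (/m/, /n/, or /ŋ/) is licensed in coda position; onsets are limited to one consonant).
Inserting the epenthetic vowel yields /s/ → /se/, /g/ → /ge/, /ʒ/ → /ʒe/.

sedazogeʒaʒe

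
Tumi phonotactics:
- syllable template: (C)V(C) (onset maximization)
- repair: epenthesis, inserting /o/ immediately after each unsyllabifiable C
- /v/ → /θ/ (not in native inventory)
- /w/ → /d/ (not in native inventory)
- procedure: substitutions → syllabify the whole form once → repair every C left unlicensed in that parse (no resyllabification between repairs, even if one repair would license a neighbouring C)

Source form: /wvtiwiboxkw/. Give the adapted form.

Substitution: /w/ → /d/, /v/ → /θ/, giving /dθtidiboxkd/.
Under (C)V(C), the unsyllabifiable consonants are /d/, /θ/, /k/, /d/ (at most one coda consonant is licensed; onsets are limited to one consonant).
Epenthesis after each stranded consonant: /d/ → /do/, /θ/ → /θo/, /k/ → /ko/, /d/ → /do/.

doθotidiboxkodo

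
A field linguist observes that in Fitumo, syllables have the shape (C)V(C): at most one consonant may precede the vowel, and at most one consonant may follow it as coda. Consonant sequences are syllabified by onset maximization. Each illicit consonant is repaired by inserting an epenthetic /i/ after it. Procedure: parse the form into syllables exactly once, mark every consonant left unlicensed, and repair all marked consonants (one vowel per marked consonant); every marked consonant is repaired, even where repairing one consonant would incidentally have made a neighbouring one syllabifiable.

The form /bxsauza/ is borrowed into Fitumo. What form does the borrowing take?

bixisauza

Under (C)V(C), the unsyllabifiable consonants are /b/, /x/ (at most one coda consonant is licensed; onsets are limited to one consonant).
Inserting the epenthetic vowel yields /b/ → /bi/, /x/ → /xi/.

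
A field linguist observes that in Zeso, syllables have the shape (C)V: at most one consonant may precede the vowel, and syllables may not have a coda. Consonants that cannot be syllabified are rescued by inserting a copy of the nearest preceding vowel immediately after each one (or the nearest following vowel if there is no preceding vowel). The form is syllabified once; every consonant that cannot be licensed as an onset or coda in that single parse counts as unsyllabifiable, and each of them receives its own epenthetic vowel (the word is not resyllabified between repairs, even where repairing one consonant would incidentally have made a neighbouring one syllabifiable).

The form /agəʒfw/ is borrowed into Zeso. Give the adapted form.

agəʒəfəwə

Under (C)V, the unsyllabifiable consonants are /ʒ/, /f/, /w/ (no codas are permitted; onsets are limited to one consonant).
Each unlicensed consonant becomes the onset of a new syllable: /ʒ/ → /ʒə/, /f/ → /fə/, /w/ → /wə/.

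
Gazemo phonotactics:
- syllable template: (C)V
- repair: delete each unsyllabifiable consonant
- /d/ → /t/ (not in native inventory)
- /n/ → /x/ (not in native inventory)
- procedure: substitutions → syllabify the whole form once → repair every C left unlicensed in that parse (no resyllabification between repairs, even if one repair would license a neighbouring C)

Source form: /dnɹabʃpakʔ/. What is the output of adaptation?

Substitution: /d/ → /t/, /n/ → /x/, giving /txɹabʃpakʔ/.
Syllabifying with onset maximization leaves /t/, /x/, /b/, /ʃ/, /k/, /ʔ/ stranded (no codas are permitted; onsets are limited to one consonant).
Deleting the stranded consonants removes /t/, /x/, /b/, /ʃ/, /k/, /ʔ/.

ɹapa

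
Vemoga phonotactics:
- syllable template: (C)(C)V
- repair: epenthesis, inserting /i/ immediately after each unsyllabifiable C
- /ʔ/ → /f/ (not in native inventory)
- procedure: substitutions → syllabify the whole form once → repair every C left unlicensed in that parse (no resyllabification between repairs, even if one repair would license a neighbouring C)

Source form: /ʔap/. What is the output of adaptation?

Substitution: /ʔ/ → /f/, giving /fap/.
The consonants /p/ cannot be parsed into a legal (C)(C)V syllable (no codas are permitted; onsets may contain at most 2 consonants).
Each unlicensed consonant becomes the onset of a new syllable: /p/ → /pi/.

fapi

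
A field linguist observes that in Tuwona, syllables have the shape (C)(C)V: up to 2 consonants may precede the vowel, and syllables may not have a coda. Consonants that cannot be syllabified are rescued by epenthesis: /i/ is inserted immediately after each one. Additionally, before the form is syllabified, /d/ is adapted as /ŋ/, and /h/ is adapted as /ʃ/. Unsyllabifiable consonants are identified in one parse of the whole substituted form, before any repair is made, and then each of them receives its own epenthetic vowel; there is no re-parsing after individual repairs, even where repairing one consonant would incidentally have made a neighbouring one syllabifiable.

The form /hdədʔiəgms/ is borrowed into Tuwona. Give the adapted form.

Substitution: /h/ → /ʃ/, /d/ → /ŋ/, giving /ʃŋəŋʔiəgms/.
Under (C)(C)V, the unsyllabifiable consonants are /g/, /m/, /s/ (no codas are permitted; onsets may contain at most 2 consonants).
Inserting the epenthetic vowel yields /g/ → /gi/, /m/ → /mi/, /s/ → /si/.

ʃŋəŋʔiəgimisi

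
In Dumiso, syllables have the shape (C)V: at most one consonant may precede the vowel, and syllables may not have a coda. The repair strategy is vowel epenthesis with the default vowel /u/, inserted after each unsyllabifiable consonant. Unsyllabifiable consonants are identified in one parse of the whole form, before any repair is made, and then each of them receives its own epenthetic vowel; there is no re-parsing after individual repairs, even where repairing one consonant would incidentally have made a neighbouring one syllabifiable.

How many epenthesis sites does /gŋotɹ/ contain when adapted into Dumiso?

The unsyllabifiable consonants are /g/, /t/, /ɹ/; each receives one epenthetic vowel.

3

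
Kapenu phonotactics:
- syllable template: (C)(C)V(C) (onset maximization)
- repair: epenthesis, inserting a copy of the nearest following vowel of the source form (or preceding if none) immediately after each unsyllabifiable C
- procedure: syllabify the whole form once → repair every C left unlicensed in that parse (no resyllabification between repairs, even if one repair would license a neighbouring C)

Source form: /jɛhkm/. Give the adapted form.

jɛhkɛmɛ

Syllabifying with onset maximization leaves /k/, /m/ stranded (at most one coda consonant is licensed; onsets may contain at most 2 consonants).
Inserting the epenthetic vowel yields /k/ → /kɛ/, /m/ → /mɛ/.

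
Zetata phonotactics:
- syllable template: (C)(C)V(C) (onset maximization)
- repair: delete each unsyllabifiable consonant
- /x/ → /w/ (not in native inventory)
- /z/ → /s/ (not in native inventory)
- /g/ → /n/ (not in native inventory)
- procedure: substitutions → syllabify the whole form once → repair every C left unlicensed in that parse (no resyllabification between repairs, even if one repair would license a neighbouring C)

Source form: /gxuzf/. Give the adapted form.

Substitution: /g/ → /n/, /x/ → /w/, /z/ → /s/, giving /nwusf/.
Syllabifying with onset maximization leaves /f/ stranded (at most one coda consonant is licensed; onsets may contain at most 2 consonants).
Deletion applies to /f/.

nwus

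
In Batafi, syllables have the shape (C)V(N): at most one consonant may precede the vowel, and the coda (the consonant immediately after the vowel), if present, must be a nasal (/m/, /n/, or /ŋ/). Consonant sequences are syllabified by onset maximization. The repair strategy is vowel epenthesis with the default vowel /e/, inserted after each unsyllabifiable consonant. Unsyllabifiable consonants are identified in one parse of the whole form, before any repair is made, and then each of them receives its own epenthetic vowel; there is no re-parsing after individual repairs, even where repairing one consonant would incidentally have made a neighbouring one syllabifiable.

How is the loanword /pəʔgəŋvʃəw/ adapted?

pəʔegəŋveʃəwe

Under (C)V(N), the unsyllabifiable consonants are /ʔ/, /v/, /w/ (only a nasal (/m/, /n/, or /ŋ/) is licensed in coda position; onsets are limited to one consonant).
Each unlicensed consonant becomes the onset of a new syllable: /ʔ/ → /ʔe/, /v/ → /ve/, /w/ → /we/.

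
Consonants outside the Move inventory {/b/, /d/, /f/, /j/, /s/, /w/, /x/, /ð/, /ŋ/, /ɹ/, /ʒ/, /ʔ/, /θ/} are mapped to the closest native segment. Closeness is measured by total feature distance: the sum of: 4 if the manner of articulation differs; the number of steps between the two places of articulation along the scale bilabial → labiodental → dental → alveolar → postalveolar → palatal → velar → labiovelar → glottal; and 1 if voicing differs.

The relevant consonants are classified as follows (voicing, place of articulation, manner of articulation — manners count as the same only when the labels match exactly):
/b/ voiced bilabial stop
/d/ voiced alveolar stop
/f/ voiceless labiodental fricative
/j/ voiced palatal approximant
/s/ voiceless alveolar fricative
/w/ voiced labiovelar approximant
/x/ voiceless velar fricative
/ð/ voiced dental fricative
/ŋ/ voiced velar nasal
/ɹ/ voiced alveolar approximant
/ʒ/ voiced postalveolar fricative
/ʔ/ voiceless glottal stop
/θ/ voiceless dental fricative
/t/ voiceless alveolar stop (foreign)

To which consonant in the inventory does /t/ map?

/d/ is closest: same manner (stop), place distance 0 (alveolar→alveolar), voicing differs (+1); total 1. Next closest is /b/ at distance 4.

d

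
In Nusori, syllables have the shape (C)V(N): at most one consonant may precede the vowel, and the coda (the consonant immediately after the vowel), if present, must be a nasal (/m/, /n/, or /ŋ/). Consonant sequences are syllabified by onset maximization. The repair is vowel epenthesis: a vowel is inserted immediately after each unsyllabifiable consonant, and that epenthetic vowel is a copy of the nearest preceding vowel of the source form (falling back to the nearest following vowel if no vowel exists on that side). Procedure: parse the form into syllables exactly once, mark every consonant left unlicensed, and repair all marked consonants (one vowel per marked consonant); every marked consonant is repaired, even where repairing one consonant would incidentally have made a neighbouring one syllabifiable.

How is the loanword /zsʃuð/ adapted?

Syllabifying with onset maximization leaves /z/, /s/, /ð/ stranded (only a nasal (/m/, /n/, or /ŋ/) is licensed in coda position; onsets are limited to one consonant).
Each unlicensed consonant becomes the onset of a new syllable: /z/ → /zu/, /s/ → /su/, /ð/ → /ðu/.

zusuʃuðu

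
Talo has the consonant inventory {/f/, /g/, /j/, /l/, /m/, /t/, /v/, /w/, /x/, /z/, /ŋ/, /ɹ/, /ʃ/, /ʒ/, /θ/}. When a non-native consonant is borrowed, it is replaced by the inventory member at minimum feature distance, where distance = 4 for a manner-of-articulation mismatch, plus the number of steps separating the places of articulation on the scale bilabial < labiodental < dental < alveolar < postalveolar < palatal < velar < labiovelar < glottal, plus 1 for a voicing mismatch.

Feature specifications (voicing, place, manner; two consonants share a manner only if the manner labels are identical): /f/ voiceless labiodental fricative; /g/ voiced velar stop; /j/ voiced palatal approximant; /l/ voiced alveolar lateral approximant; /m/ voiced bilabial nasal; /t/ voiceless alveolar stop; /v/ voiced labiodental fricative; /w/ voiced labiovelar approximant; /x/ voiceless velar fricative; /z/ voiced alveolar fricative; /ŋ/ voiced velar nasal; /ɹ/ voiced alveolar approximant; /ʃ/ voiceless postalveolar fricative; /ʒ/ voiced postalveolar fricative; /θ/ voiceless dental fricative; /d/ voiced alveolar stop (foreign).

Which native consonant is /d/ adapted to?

t

/t/ is closest: same manner (stop), place distance 0 (alveolar→alveolar), voicing differs (+1); total 1. Next closest is /g/ at distance 3.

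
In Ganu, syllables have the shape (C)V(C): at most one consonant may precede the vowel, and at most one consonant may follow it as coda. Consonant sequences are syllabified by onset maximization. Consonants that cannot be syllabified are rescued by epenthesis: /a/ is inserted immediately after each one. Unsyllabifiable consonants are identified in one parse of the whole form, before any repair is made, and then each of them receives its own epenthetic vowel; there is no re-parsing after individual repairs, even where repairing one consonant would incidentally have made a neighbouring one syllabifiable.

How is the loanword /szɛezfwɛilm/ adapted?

sazɛezfawɛilma

The consonants /s/, /f/, /m/ cannot be parsed into a legal (C)V(C) syllable (at most one coda consonant is licensed; onsets are limited to one consonant).
Epenthesis after each stranded consonant: /s/ → /sa/, /f/ → /fa/, /m/ → /ma/.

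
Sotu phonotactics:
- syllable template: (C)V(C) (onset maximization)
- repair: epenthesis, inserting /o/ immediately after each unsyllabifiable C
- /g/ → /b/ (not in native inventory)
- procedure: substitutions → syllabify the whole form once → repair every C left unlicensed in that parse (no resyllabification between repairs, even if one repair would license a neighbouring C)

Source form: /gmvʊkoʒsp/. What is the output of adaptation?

Substitution: /g/ → /b/, giving /bmvʊkoʒsp/.
Syllabifying with onset maximization leaves /b/, /m/, /s/, /p/ stranded (at most one coda consonant is licensed; onsets are limited to one consonant).
Epenthesis after each stranded consonant: /b/ → /bo/, /m/ → /mo/, /s/ → /so/, /p/ → /po/.

bomovʊkoʒsopo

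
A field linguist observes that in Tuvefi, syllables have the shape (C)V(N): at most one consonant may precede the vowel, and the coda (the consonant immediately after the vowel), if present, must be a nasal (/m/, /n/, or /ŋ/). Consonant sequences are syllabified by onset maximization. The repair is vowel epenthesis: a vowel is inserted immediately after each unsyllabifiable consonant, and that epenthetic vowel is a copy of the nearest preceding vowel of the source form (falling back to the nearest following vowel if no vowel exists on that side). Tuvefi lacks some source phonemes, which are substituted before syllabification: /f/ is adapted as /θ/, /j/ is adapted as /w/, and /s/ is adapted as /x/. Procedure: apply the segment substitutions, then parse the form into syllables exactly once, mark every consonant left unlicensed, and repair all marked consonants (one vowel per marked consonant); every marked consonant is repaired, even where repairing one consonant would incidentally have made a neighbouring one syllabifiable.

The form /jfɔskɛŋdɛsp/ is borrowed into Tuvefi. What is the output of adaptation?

wɔθɔxɔkɛŋdɛxɛpɛ

Substitution: /j/ → /w/, /f/ → /θ/, /s/ → /x/, giving /wθɔxkɛŋdɛxp/.
The consonants /w/, /x/, /x/, /p/ cannot be parsed into a legal (C)V(N) syllable (only a nasal (/m/, /n/, or /ŋ/) is licensed in coda position; onsets are limited to one consonant).
Epenthesis after each stranded consonant: /w/ → /wɔ/, /x/ → /xɔ/, /x/ → /xɛ/, /p/ → /pɛ/.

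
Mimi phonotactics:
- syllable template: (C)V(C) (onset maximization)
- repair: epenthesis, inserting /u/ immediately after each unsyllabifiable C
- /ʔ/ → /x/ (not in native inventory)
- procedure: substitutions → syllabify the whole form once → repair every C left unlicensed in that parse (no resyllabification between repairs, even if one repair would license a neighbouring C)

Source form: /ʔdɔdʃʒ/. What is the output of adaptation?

xudɔdʃuʒu

Substitution: /ʔ/ → /x/, giving /xdɔdʃʒ/.
Under (C)V(C), the unsyllabifiable consonants are /x/, /ʃ/, /ʒ/ (at most one coda consonant is licensed; onsets are limited to one consonant).
Epenthesis after each stranded consonant: /x/ → /xu/, /ʃ/ → /ʃu/, /ʒ/ → /ʒu/.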